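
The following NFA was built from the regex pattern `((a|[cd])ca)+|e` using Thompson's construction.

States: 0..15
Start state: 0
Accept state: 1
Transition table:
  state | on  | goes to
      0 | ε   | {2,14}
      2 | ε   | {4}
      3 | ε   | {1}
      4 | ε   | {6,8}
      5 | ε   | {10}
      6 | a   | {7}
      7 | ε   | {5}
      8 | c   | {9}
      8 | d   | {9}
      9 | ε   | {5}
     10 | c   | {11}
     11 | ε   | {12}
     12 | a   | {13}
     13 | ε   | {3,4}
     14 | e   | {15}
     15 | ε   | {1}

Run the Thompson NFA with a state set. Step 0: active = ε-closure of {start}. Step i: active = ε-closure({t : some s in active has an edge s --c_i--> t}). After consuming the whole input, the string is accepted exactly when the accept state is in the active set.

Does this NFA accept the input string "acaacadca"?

Answer: ACCEPT

Trace:
S₀ = ε-closure({0}) = {0,2,4,6,8,14}
'a' @ 1: {5,7,10}
'c' @ 2: {11,12}
'a' @ 3: {1,3,4,6,8,13}  (accept∈set)
'a' @ 4: {5,7,10}
'c' @ 5: {11,12}
'a' @ 6: {1,3,4,6,8,13}  (accept∈set)
'd' @ 7: {5,9,10}
'c' @ 8: {11,12}
'a' @ 9: {1,3,4,6,8,13}  (accept∈set)
final: {1,3,4,6,8,13}; accept 1 in set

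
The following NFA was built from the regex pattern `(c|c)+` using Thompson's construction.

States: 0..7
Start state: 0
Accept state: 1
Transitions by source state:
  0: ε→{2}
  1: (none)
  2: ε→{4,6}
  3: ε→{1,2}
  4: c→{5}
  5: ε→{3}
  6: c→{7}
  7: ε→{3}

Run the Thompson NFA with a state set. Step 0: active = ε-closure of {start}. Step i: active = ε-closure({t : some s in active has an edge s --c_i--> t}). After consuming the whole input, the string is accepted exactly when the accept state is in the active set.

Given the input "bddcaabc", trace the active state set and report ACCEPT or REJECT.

S₀ = ε-closure({0}) = {0,2,4,6}
'b' @ 1: {}  — dead — no transitions
rest 'ddcaabc' ignored (set empty)
final: {}; accept 1 not in set

Answer: REJECT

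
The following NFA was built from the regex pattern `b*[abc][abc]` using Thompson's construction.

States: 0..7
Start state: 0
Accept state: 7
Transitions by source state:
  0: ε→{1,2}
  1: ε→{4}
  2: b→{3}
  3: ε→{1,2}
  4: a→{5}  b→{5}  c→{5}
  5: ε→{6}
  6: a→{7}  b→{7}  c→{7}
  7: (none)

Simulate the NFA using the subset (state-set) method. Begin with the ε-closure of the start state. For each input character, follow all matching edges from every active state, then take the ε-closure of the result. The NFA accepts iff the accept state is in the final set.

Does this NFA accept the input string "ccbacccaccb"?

initial (ε-close {0}): {0,1,2,4}
'c' @ 1: {5,6}
'c' @ 2: {7}  (accept∈set)
'b' @ 3: {}  — dead — no transitions
rest 'acccaccb' ignored (set empty)
end set {} — state 7 not in

Answer: REJECT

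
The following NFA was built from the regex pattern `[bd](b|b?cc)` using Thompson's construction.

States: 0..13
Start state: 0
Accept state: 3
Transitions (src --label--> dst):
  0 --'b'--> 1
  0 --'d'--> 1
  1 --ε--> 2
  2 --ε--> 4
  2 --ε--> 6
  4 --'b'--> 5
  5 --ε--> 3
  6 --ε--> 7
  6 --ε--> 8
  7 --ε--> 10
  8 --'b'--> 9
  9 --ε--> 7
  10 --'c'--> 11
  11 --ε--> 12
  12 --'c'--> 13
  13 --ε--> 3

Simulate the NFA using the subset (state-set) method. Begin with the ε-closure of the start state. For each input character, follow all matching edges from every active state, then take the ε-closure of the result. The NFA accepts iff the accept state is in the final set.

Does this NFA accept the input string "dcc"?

Answer: ACCEPT

Derivation:
S₀ = ε-closure({0}) = {0}
'd' @ 1: {1,2,4,6,7,8,10}
'c' @ 2: {11,12}
'c' @ 3: {3,13}  ✓accept
end set {3,13} — state 3 in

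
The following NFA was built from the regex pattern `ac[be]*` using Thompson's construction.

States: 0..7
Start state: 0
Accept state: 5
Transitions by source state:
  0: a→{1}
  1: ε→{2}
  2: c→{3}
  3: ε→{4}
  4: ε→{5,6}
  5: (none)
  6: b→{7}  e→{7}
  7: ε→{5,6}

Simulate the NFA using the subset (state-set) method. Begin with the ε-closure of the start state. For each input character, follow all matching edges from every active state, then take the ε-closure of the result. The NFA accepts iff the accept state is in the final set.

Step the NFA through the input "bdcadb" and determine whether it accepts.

start: ε-closure({0}) = {0}
'b' @ 1: {}  — no active states
rest 'dcadb' ignored (set empty)
after full input: {}  (accept=5 not in)

Answer: REJECT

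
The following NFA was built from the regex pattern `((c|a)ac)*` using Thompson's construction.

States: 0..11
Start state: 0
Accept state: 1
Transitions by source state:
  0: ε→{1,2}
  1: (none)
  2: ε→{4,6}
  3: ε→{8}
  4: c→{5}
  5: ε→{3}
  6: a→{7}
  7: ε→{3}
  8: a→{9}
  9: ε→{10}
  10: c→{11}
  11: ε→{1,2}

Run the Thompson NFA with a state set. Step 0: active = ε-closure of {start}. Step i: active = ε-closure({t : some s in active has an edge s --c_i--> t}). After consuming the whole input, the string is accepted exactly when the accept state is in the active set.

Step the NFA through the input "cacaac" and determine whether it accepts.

start: ε-closure({0}) = {0,1,2,4,6}
'c' @ 1: {3,5,8}
'a' @ 2: {9,10}
'c' @ 3: {1,2,4,6,11}  [accepting]
'a' @ 4: {3,7,8}
'a' @ 5: {9,10}
'c' @ 6: {1,2,4,6,11}  [accepting]
final: {1,2,4,6,11}; accept 1 in set

Answer: ACCEPT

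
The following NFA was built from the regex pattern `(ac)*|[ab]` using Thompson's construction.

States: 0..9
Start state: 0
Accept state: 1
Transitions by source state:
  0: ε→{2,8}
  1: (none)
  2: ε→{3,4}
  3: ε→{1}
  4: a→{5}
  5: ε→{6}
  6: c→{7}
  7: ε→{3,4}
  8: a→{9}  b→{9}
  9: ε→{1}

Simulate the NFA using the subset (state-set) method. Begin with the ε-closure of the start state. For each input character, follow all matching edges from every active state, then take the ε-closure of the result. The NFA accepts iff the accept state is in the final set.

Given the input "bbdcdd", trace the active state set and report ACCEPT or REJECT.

S₀ = ε-closure({0}) = {0,1,2,3,4,8}
'b' @ 1: {1,9}  ✓accept
'b' @ 2: {}  — dead — no transitions
rest 'dcdd' ignored (set empty)
end set {} — state 1 not in

Answer: REJECT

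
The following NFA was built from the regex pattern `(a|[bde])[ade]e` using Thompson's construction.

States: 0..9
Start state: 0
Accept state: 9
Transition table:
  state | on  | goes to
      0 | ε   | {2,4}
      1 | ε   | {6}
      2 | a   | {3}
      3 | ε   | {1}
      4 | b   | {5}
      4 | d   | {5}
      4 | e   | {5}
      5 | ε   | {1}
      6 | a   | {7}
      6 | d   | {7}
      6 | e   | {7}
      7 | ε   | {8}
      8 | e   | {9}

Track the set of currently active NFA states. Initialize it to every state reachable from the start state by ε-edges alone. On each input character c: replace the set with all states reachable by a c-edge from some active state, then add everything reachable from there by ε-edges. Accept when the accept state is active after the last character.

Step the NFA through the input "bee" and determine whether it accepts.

initial (ε-close {0}): {0,2,4}
'b' @ 1: {1,5,6}
'e' @ 2: {7,8}
'e' @ 3: {9}  [accepting]
end set {9} — state 9 in

Answer: ACCEPT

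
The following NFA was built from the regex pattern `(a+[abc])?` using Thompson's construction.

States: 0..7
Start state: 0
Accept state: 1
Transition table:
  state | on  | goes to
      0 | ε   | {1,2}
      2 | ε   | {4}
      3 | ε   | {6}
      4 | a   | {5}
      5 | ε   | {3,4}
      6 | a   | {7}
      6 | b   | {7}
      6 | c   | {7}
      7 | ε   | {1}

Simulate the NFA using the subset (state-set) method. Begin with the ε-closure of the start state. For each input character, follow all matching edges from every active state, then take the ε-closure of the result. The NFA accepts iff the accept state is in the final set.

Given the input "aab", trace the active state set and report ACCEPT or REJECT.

Answer: ACCEPT

Steps:
start: ε-closure({0}) = {0,1,2,4}
'a' @ 1: {3,4,5,6}
'a' @ 2: {1,3,4,5,6,7}  ✓accept
'b' @ 3: {1,7}  ✓accept
after full input: {1,7}  (accept=1 in)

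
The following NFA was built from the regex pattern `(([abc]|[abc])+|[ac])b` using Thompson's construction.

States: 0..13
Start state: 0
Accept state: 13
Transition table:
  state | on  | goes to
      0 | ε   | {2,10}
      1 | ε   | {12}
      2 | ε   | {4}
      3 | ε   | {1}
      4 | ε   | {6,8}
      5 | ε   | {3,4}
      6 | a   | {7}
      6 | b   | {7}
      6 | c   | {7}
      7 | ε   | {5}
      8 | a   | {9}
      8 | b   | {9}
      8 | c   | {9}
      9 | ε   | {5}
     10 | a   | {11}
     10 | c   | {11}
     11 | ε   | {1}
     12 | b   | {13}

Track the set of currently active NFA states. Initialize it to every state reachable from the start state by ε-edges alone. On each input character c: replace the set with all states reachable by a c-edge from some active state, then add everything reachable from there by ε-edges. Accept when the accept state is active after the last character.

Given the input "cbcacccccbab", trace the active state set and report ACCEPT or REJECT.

Answer: ACCEPT

Derivation:
start: ε-closure({0}) = {0,2,4,6,8,10}
'c' @ 1: {1,3,4,5,6,7,8,9,11,12}
'b' @ 2: {1,3,4,5,6,7,8,9,12,13}  ✓accept
'c' @ 3: {1,3,4,5,6,7,8,9,12}
'a' @ 4: {1,3,4,5,6,7,8,9,12}
'c' @ 5: {1,3,4,5,6,7,8,9,12}
'c' @ 6: {1,3,4,5,6,7,8,9,12}
'c' @ 7: {1,3,4,5,6,7,8,9,12}
'c' @ 8: {1,3,4,5,6,7,8,9,12}
'c' @ 9: {1,3,4,5,6,7,8,9,12}
'b' @ 10: {1,3,4,5,6,7,8,9,12,13}  ✓accept
'a' @ 11: {1,3,4,5,6,7,8,9,12}
'b' @ 12: {1,3,4,5,6,7,8,9,12,13}  ✓accept
after full input: {1,3,4,5,6,7,8,9,12,13}  (accept=13 in)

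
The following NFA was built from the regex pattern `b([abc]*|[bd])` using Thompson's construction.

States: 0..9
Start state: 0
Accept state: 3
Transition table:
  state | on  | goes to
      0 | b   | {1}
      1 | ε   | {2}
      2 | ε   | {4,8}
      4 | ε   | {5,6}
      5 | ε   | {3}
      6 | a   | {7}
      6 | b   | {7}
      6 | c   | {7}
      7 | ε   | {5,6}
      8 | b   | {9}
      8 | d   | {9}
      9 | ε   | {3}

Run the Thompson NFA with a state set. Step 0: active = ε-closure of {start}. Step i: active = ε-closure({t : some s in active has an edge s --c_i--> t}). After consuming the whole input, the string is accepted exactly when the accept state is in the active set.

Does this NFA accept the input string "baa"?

Answer: ACCEPT

Derivation:
S₀ = ε-closure({0}) = {0}
'b' @ 1: {1,2,3,4,5,6,8}  ✓accept
'a' @ 2: {3,5,6,7}  ✓accept
'a' @ 3: {3,5,6,7}  ✓accept
end set {3,5,6,7} — state 3 in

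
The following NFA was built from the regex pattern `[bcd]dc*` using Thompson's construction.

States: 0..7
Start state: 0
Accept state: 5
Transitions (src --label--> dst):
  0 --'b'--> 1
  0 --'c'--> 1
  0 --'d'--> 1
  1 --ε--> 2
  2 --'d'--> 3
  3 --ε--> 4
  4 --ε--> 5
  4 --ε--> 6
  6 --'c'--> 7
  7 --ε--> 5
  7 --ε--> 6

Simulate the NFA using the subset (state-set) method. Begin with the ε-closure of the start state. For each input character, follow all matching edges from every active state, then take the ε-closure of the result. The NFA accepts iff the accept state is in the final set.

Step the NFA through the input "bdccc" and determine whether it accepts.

S₀ = ε-closure({0}) = {0}
'b' @ 1: {1,2}
'd' @ 2: {3,4,5,6}  (accept∈set)
'c' @ 3: {5,6,7}  (accept∈set)
'c' @ 4: {5,6,7}  (accept∈set)
'c' @ 5: {5,6,7}  (accept∈set)
final: {5,6,7}; accept 5 in set

Answer: ACCEPT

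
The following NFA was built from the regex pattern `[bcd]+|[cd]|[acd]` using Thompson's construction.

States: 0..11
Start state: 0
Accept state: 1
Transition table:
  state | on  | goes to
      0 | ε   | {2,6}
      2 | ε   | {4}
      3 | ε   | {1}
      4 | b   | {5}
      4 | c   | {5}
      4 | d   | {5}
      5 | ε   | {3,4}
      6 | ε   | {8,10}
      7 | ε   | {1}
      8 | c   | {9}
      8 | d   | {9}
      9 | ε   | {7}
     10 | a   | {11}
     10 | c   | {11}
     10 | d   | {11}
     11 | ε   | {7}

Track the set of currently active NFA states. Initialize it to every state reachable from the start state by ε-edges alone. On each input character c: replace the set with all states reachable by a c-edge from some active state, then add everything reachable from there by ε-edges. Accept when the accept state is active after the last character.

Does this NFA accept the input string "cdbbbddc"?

Answer: ACCEPT

Steps:
initial (ε-close {0}): {0,2,4,6,8,10}
'c' @ 1: {1,3,4,5,7,9,11}  [accepting]
'd' @ 2: {1,3,4,5}  [accepting]
'b' @ 3: {1,3,4,5}  [accepting]
'b' @ 4: {1,3,4,5}  [accepting]
'b' @ 5: {1,3,4,5}  [accepting]
'd' @ 6: {1,3,4,5}  [accepting]
'd' @ 7: {1,3,4,5}  [accepting]
'c' @ 8: {1,3,4,5}  [accepting]
end set {1,3,4,5} — state 1 in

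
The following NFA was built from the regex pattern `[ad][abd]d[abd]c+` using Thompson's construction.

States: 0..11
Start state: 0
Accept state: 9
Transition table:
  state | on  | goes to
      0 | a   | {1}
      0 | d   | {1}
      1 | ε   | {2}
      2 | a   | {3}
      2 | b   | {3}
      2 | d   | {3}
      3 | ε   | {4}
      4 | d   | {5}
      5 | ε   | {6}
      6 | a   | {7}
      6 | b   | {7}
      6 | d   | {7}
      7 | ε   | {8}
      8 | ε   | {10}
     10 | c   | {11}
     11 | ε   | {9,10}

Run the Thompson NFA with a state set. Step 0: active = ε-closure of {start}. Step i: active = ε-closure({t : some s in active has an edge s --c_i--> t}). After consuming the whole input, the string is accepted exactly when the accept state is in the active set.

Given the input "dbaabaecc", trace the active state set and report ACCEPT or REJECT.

Answer: REJECT

Steps:
start: ε-closure({0}) = {0}
'd' @ 1: {1,2}
'b' @ 2: {3,4}
'a' @ 3: {}  — state set empty
rest 'abaecc' ignored (set empty)
end set {} — state 9 not in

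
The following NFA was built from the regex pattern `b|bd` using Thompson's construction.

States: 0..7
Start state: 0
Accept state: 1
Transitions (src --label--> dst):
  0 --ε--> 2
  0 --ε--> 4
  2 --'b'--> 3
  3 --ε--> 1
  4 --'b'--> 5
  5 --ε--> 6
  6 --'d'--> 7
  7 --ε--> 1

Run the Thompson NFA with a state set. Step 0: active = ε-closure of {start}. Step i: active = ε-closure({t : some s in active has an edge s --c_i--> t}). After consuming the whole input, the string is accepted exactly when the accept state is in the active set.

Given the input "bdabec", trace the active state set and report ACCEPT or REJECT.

S₀ = ε-closure({0}) = {0,2,4}
'b' @ 1: {1,3,5,6}  (accept∈set)
'd' @ 2: {1,7}  (accept∈set)
'a' @ 3: {}  — no active states
rest 'bec' ignored (set empty)
final: {}; accept 1 not in set

Answer: REJECT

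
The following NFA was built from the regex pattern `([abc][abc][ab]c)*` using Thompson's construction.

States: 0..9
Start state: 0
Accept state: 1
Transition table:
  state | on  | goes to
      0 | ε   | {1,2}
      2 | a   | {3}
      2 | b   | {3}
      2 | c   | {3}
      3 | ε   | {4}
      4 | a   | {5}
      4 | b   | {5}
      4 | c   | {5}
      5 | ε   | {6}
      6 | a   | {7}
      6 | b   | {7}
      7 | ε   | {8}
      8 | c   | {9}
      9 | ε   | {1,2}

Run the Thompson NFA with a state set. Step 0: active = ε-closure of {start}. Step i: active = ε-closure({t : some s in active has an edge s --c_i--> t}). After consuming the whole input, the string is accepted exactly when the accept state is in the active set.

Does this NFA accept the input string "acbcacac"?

Answer: ACCEPT

Derivation:
S₀ = ε-closure({0}) = {0,1,2}
'a' @ 1: {3,4}
'c' @ 2: {5,6}
'b' @ 3: {7,8}
'c' @ 4: {1,2,9}  (accept∈set)
'a' @ 5: {3,4}
'c' @ 6: {5,6}
'a' @ 7: {7,8}
'c' @ 8: {1,2,9}  (accept∈set)
after full input: {1,2,9}  (accept=1 in)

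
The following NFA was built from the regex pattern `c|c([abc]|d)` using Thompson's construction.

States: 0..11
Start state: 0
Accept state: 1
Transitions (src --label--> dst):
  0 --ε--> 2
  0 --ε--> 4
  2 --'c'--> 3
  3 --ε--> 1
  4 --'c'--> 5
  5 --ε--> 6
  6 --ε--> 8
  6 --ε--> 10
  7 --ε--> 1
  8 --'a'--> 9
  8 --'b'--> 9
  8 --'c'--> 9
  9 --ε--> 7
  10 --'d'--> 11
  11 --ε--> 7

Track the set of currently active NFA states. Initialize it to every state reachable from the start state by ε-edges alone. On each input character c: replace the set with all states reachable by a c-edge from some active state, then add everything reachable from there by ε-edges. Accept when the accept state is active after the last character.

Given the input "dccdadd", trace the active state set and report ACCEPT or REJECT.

Answer: REJECT

Trace:
initial (ε-close {0}): {0,2,4}
'd' @ 1: {}  — state set empty
rest 'ccdadd' ignored (set empty)
after full input: {}  (accept=1 not in)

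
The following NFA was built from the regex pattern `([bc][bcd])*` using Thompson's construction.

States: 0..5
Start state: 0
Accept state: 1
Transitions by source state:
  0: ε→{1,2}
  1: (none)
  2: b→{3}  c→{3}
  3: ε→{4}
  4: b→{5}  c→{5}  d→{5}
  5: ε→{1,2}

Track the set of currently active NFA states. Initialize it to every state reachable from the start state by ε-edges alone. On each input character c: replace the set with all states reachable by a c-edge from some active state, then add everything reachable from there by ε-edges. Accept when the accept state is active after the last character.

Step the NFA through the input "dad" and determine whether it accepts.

initial (ε-close {0}): {0,1,2}
'd' @ 1: {}  — state set empty
rest 'ad' ignored (set empty)
final: {}; accept 1 not in set

Answer: REJECT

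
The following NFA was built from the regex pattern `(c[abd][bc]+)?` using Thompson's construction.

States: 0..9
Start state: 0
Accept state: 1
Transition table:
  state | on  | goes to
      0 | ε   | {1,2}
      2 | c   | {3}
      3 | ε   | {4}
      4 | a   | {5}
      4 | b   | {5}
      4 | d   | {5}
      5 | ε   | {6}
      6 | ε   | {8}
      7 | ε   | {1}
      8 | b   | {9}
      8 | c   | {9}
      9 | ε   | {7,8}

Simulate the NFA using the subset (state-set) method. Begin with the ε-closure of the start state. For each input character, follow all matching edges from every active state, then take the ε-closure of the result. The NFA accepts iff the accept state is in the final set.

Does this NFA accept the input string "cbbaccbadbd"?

Answer: REJECT

Trace:
S₀ = ε-closure({0}) = {0,1,2}
'c' @ 1: {3,4}
'b' @ 2: {5,6,8}
'b' @ 3: {1,7,8,9}  [accepting]
'a' @ 4: {}  — state set empty
rest 'ccbadbd' ignored (set empty)
end set {} — state 1 not in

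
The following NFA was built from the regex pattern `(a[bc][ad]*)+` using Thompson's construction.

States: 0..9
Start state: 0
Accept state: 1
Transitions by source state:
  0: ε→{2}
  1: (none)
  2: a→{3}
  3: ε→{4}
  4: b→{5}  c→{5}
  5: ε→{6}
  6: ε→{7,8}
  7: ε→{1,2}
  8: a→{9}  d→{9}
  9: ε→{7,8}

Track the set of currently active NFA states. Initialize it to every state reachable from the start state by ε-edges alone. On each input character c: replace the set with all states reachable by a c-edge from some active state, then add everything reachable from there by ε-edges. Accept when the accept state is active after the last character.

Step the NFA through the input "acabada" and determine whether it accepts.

Answer: ACCEPT

Steps:
start: ε-closure({0}) = {0,2}
'a' @ 1: {3,4}
'c' @ 2: {1,2,5,6,7,8}  [accepting]
'a' @ 3: {1,2,3,4,7,8,9}  [accepting]
'b' @ 4: {1,2,5,6,7,8}  [accepting]
'a' @ 5: {1,2,3,4,7,8,9}  [accepting]
'd' @ 6: {1,2,7,8,9}  [accepting]
'a' @ 7: {1,2,3,4,7,8,9}  [accepting]
final: {1,2,3,4,7,8,9}; accept 1 in set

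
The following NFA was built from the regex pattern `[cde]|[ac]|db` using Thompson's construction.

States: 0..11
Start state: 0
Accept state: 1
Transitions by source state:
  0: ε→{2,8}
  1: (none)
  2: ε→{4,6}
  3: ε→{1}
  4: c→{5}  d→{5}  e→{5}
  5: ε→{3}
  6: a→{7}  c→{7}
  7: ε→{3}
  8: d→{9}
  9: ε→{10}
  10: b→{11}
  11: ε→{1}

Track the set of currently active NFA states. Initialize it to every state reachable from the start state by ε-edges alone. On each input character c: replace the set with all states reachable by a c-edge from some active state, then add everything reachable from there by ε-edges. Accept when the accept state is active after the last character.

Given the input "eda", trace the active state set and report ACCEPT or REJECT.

Answer: REJECT

Trace:
S₀ = ε-closure({0}) = {0,2,4,6,8}
'e' @ 1: {1,3,5}  ✓accept
'd' @ 2: {}  — no active states
rest 'a' ignored (set empty)
after full input: {}  (accept=1 not in)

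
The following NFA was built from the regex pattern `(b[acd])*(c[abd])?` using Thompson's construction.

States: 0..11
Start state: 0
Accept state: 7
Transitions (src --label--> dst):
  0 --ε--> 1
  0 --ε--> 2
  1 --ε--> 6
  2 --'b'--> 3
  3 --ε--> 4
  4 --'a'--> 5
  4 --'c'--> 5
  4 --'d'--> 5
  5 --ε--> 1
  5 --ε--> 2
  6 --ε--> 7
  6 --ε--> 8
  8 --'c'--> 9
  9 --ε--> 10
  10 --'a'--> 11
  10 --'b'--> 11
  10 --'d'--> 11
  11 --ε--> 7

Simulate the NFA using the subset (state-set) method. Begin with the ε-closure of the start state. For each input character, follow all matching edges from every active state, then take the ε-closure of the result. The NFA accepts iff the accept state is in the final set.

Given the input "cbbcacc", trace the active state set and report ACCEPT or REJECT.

Answer: REJECT

Derivation:
S₀ = ε-closure({0}) = {0,1,2,6,7,8}
'c' @ 1: {9,10}
'b' @ 2: {7,11}  ✓accept
'b' @ 3: {}  — dead — no transitions
rest 'cacc' ignored (set empty)
end set {} — state 7 not in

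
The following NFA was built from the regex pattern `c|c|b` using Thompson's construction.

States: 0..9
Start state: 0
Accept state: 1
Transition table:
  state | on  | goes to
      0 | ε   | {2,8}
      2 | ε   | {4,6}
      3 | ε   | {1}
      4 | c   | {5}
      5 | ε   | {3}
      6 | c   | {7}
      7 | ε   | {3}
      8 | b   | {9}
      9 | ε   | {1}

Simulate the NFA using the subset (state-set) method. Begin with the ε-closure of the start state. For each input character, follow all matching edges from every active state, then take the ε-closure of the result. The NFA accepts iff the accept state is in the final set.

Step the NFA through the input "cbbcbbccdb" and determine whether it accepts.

start: ε-closure({0}) = {0,2,4,6,8}
'c' @ 1: {1,3,5,7}  ✓accept
'b' @ 2: {}  — state set empty
rest 'bcbbccdb' ignored (set empty)
end set {} — state 1 not in

Answer: REJECT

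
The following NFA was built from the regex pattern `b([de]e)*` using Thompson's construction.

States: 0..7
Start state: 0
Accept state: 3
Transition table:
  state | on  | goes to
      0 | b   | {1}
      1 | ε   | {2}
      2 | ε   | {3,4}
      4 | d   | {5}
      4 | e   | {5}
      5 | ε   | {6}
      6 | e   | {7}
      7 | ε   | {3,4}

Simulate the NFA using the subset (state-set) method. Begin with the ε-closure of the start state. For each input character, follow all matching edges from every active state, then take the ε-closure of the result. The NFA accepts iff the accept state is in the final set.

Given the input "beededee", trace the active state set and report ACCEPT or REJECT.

S₀ = ε-closure({0}) = {0}
'b' @ 1: {1,2,3,4}  (accept∈set)
'e' @ 2: {5,6}
'e' @ 3: {3,4,7}  (accept∈set)
'd' @ 4: {5,6}
'e' @ 5: {3,4,7}  (accept∈set)
'd' @ 6: {5,6}
'e' @ 7: {3,4,7}  (accept∈set)
'e' @ 8: {5,6}
after full input: {5,6}  (accept=3 not in)

Answer: REJECT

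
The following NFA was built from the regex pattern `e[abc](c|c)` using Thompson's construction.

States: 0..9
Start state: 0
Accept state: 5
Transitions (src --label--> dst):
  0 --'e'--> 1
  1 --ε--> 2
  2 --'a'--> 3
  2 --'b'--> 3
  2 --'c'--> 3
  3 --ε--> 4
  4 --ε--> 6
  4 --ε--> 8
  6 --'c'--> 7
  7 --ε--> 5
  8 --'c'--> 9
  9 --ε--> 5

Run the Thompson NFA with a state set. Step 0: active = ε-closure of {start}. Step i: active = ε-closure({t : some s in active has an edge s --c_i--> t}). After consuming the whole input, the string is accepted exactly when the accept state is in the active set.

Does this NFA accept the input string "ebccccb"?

start: ε-closure({0}) = {0}
'e' @ 1: {1,2}
'b' @ 2: {3,4,6,8}
'c' @ 3: {5,7,9}  [accepting]
'c' @ 4: {}  — no active states
rest 'ccb' ignored (set empty)
after full input: {}  (accept=5 not in)

Answer: REJECT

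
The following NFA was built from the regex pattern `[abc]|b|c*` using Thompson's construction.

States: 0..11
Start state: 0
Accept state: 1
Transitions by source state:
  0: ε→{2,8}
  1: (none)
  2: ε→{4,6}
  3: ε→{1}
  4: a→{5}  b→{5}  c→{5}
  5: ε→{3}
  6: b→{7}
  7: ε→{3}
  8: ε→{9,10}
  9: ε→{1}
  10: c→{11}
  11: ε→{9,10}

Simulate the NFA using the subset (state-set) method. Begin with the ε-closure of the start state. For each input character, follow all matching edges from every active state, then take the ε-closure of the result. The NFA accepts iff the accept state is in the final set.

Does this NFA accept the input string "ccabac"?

initial (ε-close {0}): {0,1,2,4,6,8,9,10}
'c' @ 1: {1,3,5,9,10,11}  ✓accept
'c' @ 2: {1,9,10,11}  ✓accept
'a' @ 3: {}  — state set empty
rest 'bac' ignored (set empty)
final: {}; accept 1 not in set

Answer: REJECT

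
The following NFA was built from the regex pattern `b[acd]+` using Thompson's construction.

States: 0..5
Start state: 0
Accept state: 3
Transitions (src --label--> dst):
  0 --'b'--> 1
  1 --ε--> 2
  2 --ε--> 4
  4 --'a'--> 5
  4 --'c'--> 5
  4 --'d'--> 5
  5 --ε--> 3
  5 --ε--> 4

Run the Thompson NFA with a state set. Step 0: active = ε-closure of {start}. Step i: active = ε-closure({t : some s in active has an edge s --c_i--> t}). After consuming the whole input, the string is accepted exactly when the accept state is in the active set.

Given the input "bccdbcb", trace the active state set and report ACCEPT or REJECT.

initial (ε-close {0}): {0}
'b' @ 1: {1,2,4}
'c' @ 2: {3,4,5}  (accept∈set)
'c' @ 3: {3,4,5}  (accept∈set)
'd' @ 4: {3,4,5}  (accept∈set)
'b' @ 5: {}  — dead — no transitions
rest 'cb' ignored (set empty)
final: {}; accept 3 not in set

Answer: REJECT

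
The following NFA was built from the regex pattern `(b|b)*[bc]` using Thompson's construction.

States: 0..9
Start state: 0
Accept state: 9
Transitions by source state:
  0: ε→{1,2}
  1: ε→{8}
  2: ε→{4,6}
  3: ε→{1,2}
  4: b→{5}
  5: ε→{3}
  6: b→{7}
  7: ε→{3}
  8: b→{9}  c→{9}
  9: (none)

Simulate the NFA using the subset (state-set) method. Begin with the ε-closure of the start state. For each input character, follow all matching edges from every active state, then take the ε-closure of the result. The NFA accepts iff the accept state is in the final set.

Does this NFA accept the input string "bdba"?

S₀ = ε-closure({0}) = {0,1,2,4,6,8}
'b' @ 1: {1,2,3,4,5,6,7,8,9}  (accept∈set)
'd' @ 2: {}  — state set empty
rest 'ba' ignored (set empty)
end set {} — state 9 not in

Answer: REJECT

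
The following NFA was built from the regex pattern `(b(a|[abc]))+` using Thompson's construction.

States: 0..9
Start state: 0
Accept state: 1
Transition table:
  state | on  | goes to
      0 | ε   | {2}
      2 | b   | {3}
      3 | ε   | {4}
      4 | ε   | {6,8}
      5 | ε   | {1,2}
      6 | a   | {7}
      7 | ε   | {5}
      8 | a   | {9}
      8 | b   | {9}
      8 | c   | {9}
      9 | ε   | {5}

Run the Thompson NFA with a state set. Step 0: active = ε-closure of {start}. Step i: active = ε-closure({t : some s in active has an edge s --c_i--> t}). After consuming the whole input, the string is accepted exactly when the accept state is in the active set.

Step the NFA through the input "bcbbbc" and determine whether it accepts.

initial (ε-close {0}): {0,2}
'b' @ 1: {3,4,6,8}
'c' @ 2: {1,2,5,9}  (accept∈set)
'b' @ 3: {3,4,6,8}
'b' @ 4: {1,2,5,9}  (accept∈set)
'b' @ 5: {3,4,6,8}
'c' @ 6: {1,2,5,9}  (accept∈set)
end set {1,2,5,9} — state 1 in

Answer: ACCEPT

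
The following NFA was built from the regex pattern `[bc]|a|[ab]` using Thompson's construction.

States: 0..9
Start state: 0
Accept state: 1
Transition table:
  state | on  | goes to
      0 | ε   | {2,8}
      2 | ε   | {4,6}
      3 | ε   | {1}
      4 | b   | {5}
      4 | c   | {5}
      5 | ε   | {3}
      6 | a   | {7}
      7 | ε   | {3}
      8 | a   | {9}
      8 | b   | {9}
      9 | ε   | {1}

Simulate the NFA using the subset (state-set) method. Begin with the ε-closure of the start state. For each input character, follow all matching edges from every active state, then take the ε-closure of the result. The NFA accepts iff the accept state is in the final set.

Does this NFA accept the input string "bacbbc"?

Answer: REJECT

Steps:
initial (ε-close {0}): {0,2,4,6,8}
'b' @ 1: {1,3,5,9}  ✓accept
'a' @ 2: {}  — dead — no transitions
rest 'cbbc' ignored (set empty)
final: {}; accept 1 not in set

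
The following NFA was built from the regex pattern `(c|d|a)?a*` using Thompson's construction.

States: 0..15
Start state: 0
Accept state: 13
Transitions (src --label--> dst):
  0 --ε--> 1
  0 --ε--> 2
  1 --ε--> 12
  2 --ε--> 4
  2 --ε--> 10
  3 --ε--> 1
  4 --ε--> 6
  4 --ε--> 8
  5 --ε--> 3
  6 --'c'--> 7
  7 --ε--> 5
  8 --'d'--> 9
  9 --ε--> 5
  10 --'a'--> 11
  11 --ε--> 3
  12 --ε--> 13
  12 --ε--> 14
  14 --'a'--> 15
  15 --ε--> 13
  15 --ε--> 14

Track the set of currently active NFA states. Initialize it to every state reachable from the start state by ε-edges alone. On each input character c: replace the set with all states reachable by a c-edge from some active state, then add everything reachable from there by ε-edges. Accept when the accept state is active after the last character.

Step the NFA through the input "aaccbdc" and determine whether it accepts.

start: ε-closure({0}) = {0,1,2,4,6,8,10,12,13,14}
'a' @ 1: {1,3,11,12,13,14,15}  (accept∈set)
'a' @ 2: {13,14,15}  (accept∈set)
'c' @ 3: {}  — dead — no transitions
rest 'cbdc' ignored (set empty)
final: {}; accept 13 not in set

Answer: REJECT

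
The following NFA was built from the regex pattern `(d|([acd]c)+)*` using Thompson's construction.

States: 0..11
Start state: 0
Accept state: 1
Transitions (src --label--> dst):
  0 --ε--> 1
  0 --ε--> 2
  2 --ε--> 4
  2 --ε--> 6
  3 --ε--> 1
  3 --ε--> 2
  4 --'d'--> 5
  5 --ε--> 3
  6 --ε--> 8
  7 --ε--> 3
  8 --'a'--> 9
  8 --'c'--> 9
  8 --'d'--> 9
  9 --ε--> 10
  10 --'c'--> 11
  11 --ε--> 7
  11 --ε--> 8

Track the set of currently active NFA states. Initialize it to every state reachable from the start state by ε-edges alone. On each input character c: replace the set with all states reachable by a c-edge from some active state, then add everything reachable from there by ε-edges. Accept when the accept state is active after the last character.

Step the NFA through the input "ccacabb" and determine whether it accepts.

initial (ε-close {0}): {0,1,2,4,6,8}
'c' @ 1: {9,10}
'c' @ 2: {1,2,3,4,6,7,8,11}  ✓accept
'a' @ 3: {9,10}
'c' @ 4: {1,2,3,4,6,7,8,11}  ✓accept
'a' @ 5: {9,10}
'b' @ 6: {}  — state set empty
rest 'b' ignored (set empty)
final: {}; accept 1 not in set

Answer: REJECT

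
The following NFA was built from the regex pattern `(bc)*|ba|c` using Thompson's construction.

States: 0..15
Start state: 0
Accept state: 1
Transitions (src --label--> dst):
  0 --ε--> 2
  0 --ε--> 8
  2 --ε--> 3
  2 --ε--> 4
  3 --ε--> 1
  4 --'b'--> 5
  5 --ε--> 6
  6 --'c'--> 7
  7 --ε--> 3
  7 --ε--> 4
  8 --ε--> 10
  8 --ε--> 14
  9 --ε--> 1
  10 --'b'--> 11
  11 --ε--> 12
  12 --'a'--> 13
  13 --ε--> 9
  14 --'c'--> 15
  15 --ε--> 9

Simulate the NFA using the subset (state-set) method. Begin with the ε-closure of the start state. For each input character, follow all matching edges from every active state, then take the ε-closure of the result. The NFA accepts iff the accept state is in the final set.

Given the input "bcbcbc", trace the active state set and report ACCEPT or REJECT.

start: ε-closure({0}) = {0,1,2,3,4,8,10,14}
'b' @ 1: {5,6,11,12}
'c' @ 2: {1,3,4,7}  ✓accept
'b' @ 3: {5,6}
'c' @ 4: {1,3,4,7}  ✓accept
'b' @ 5: {5,6}
'c' @ 6: {1,3,4,7}  ✓accept
end set {1,3,4,7} — state 1 in

Answer: ACCEPT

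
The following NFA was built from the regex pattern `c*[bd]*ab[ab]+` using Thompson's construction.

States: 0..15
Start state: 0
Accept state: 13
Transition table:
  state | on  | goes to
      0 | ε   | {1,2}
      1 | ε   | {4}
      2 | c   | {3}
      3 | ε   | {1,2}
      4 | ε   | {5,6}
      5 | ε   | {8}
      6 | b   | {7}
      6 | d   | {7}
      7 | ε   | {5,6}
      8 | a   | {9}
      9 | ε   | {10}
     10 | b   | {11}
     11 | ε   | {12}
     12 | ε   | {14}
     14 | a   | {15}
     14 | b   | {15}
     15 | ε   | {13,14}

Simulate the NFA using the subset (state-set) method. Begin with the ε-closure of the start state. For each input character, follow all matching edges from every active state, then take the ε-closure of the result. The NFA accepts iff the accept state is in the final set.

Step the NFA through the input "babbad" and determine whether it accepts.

start: ε-closure({0}) = {0,1,2,4,5,6,8}
'b' @ 1: {5,6,7,8}
'a' @ 2: {9,10}
'b' @ 3: {11,12,14}
'b' @ 4: {13,14,15}  (accept∈set)
'a' @ 5: {13,14,15}  (accept∈set)
'd' @ 6: {}  — state set empty
final: {}; accept 13 not in set

Answer: REJECT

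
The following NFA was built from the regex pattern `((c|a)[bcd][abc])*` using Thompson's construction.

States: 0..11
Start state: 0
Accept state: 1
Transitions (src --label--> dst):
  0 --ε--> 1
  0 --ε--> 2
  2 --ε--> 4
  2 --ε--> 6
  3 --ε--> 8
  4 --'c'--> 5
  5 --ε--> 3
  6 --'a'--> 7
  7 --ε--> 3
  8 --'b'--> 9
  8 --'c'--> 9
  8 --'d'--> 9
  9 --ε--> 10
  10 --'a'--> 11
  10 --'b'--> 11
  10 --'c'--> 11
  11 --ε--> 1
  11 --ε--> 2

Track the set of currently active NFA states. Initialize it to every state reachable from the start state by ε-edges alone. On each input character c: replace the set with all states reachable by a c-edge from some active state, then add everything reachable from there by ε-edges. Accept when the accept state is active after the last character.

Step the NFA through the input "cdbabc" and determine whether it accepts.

Answer: ACCEPT

Derivation:
S₀ = ε-closure({0}) = {0,1,2,4,6}
'c' @ 1: {3,5,8}
'd' @ 2: {9,10}
'b' @ 3: {1,2,4,6,11}  (accept∈set)
'a' @ 4: {3,7,8}
'b' @ 5: {9,10}
'c' @ 6: {1,2,4,6,11}  (accept∈set)
after full input: {1,2,4,6,11}  (accept=1 in)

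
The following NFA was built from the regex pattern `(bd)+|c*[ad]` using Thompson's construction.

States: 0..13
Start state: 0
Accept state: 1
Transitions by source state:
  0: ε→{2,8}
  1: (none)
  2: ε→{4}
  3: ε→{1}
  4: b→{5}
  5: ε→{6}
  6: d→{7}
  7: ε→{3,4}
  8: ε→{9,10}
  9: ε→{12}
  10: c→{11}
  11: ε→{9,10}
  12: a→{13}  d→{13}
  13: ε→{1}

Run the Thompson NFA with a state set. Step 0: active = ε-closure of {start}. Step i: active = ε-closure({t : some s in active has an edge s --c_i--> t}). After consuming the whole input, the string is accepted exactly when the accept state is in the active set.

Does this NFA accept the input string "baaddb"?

S₀ = ε-closure({0}) = {0,2,4,8,9,10,12}
'b' @ 1: {5,6}
'a' @ 2: {}  — dead — no transitions
rest 'addb' ignored (set empty)
final: {}; accept 1 not in set

Answer: REJECT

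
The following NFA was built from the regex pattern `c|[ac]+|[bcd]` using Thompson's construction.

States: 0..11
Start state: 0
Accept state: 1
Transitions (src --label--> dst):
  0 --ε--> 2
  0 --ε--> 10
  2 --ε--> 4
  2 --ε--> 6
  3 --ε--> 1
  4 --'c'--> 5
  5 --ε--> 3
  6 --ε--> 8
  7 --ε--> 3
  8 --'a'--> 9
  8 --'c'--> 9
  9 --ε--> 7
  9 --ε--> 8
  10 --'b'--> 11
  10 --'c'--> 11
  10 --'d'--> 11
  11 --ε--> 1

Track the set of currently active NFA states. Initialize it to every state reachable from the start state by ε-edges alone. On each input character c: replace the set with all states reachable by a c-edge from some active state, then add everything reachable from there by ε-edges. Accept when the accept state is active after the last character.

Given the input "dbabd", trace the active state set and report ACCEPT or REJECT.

initial (ε-close {0}): {0,2,4,6,8,10}
'd' @ 1: {1,11}  [accepting]
'b' @ 2: {}  — dead — no transitions
rest 'abd' ignored (set empty)
final: {}; accept 1 not in set

Answer: REJECT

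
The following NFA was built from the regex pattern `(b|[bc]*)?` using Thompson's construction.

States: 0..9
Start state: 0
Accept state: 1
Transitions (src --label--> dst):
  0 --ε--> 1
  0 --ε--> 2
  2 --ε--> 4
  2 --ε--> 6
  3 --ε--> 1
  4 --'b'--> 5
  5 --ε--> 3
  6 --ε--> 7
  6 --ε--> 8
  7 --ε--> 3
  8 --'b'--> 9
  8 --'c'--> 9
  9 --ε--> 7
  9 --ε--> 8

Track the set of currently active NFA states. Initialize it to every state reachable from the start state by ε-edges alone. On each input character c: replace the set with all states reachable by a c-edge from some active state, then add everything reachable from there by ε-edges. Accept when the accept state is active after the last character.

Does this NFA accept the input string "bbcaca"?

start: ε-closure({0}) = {0,1,2,3,4,6,7,8}
'b' @ 1: {1,3,5,7,8,9}  [accepting]
'b' @ 2: {1,3,7,8,9}  [accepting]
'c' @ 3: {1,3,7,8,9}  [accepting]
'a' @ 4: {}  — state set empty
rest 'ca' ignored (set empty)
final: {}; accept 1 not in set

Answer: REJECT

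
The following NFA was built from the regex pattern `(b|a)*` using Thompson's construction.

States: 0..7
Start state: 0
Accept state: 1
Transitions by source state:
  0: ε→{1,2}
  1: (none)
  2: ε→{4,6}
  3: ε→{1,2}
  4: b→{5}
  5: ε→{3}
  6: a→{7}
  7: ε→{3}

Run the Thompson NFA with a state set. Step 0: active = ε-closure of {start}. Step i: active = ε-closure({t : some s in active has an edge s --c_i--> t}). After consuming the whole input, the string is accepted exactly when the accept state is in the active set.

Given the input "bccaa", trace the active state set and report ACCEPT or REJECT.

Answer: REJECT

Steps:
S₀ = ε-closure({0}) = {0,1,2,4,6}
'b' @ 1: {1,2,3,4,5,6}  ✓accept
'c' @ 2: {}  — dead — no transitions
rest 'caa' ignored (set empty)
final: {}; accept 1 not in set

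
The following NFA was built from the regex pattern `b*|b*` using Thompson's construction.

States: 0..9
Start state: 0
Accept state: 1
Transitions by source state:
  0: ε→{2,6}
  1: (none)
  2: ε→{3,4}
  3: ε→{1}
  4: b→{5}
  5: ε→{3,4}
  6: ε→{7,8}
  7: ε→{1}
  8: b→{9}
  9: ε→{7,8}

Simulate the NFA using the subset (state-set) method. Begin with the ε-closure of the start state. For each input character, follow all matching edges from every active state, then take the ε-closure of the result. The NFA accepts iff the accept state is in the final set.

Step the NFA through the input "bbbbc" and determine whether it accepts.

initial (ε-close {0}): {0,1,2,3,4,6,7,8}
'b' @ 1: {1,3,4,5,7,8,9}  [accepting]
'b' @ 2: {1,3,4,5,7,8,9}  [accepting]
'b' @ 3: {1,3,4,5,7,8,9}  [accepting]
'b' @ 4: {1,3,4,5,7,8,9}  [accepting]
'c' @ 5: {}  — state set empty
after full input: {}  (accept=1 not in)

Answer: REJECT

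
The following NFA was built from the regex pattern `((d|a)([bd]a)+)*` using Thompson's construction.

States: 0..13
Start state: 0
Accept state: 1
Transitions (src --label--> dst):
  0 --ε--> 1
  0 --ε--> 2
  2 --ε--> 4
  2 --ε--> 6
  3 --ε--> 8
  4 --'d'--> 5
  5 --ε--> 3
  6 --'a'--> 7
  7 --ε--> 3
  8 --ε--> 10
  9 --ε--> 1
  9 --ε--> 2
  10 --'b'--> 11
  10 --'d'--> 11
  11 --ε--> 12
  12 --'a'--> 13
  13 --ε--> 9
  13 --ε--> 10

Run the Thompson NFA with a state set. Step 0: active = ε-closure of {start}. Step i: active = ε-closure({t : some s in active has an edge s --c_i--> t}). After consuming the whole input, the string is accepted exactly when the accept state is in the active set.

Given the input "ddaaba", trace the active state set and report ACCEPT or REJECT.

initial (ε-close {0}): {0,1,2,4,6}
'd' @ 1: {3,5,8,10}
'd' @ 2: {11,12}
'a' @ 3: {1,2,4,6,9,10,13}  [accepting]
'a' @ 4: {3,7,8,10}
'b' @ 5: {11,12}
'a' @ 6: {1,2,4,6,9,10,13}  [accepting]
after full input: {1,2,4,6,9,10,13}  (accept=1 in)

Answer: ACCEPT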